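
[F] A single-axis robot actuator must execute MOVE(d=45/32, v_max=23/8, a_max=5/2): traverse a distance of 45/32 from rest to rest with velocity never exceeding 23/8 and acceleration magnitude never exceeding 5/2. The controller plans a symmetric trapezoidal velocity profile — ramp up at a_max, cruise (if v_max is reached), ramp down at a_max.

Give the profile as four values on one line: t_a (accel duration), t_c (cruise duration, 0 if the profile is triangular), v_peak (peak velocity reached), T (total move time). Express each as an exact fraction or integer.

t_a=3/4 t_c=0 v_peak=15/8 T=3/2

(v_max)²/a_max = (23/8)²/(5/2) = 529/160
45/32 < 529/160 so t_c = 0
v_peak = √(45/32·5/2) = √(225/64) = 15/8
t_a = (15/8)/(5/2) = 3/4; t_c = 0
T = 2·3/4 = 3/2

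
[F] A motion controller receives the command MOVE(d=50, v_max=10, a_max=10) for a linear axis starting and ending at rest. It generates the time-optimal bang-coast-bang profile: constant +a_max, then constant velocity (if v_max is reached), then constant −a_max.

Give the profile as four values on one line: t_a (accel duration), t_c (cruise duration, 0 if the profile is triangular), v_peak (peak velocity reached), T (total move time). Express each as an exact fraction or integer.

vₘ²/aₘ = 10²/10 = 10
50 ≥ 10 ⇒ cruise phase
t_a = 10/10 = 1; v_peak = 10
d_cruise = 50 − 10 = 40; t_c = 40/10 = 4
T = 2·1 + 4 = 6

t_a=1 t_c=4 v_peak=10 T=6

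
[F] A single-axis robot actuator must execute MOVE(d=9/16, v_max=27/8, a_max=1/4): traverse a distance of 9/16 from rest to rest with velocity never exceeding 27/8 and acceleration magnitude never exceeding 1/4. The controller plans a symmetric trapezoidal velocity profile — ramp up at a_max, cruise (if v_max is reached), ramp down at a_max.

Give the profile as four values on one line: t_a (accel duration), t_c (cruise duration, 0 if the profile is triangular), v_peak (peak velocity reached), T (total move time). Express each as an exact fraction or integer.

t_a=3/2 t_c=0 v_peak=3/8 T=3

vₘ²/aₘ = (27/8)²/(1/4) = 729/16
9/16 < 729/16 → triangular
v_peak = √(9/16·1/4) = √(9/64) = 3/8
t_a = (3/8)/(1/4) = 3/2; t_c = 0
T = 2·3/2 = 3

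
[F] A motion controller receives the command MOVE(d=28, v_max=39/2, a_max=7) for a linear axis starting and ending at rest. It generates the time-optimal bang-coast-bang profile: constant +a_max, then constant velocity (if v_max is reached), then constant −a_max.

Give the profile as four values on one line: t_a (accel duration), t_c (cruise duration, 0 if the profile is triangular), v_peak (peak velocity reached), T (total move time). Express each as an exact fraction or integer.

v_max²/a_max = (39/2)²/7 = 1521/28
28 < 1521/28 so t_c = 0
v_peak = √(28·7) = √196 = 14
t_a = 14/7 = 2; t_c = 0
T = 2·2 = 4

t_a=2 t_c=0 v_peak=14 T=4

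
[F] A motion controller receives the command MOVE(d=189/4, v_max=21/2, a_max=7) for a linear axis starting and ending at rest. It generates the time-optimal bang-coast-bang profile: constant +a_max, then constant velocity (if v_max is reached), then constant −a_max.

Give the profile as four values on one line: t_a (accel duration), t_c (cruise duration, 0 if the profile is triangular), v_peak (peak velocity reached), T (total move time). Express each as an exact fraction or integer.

t_a=3/2 t_c=3 v_peak=21/2 T=6

(v_max)²/a_max = (21/2)²/7 = 63/4
189/4 ≥ 63/4 ⇒ cruise phase
t_a = (21/2)/7 = 3/2; v_peak = 21/2
d_cruise = 189/4 − 63/4 = 63/2; t_c = (63/2)/(21/2) = 3
T = 2·3/2 + 3 = 6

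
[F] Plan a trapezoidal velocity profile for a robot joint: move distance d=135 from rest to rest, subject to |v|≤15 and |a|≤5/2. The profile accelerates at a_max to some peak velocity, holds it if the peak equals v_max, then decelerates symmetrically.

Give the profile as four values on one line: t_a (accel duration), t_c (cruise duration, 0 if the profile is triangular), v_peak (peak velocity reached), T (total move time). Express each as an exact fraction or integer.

v_max²/a_max = 15²/(5/2) = 90
135 ≥ 90 so v_max reached
t_a = 15/(5/2) = 6; v_peak = 15
d_cruise = 135 − 90 = 45; t_c = 45/15 = 3
T = 2·6 + 3 = 15

t_a=6 t_c=3 v_peak=15 T=15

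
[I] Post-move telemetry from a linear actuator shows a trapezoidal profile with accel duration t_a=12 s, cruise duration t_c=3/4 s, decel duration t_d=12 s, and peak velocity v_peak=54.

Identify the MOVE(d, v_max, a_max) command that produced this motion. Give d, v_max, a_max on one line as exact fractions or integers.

d=1377/2 v_max=54 a_max=9/2

a_max = 54/12 = 9/2
d_a = ½·54·12 = 324; d_c = 54·3/4 = 81/2
d = 2·324 + 81/2 = 1377/2
t_c = 3/4 > 0 → v_max = v_peak = 54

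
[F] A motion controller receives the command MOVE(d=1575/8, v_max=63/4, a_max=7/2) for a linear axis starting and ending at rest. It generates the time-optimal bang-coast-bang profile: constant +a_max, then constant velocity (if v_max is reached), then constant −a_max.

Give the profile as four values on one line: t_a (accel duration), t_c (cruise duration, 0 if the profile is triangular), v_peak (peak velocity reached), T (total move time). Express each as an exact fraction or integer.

vₘ²/aₘ = (63/4)²/(7/2) = 567/8
1575/8 ≥ 567/8 so v_max reached
t_a = (63/4)/(7/2) = 9/2; v_peak = 63/4
d_cruise = 1575/8 − 567/8 = 126; t_c = 126/(63/4) = 8
T = 2·9/2 + 8 = 17

t_a=9/2 t_c=8 v_peak=63/4 T=17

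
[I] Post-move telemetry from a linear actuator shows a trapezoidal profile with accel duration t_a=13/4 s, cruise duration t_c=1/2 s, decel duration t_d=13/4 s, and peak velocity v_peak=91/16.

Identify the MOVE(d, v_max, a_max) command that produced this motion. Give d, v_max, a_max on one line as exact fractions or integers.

a_max = (91/16)/(13/4) = 7/4
d_a = ½·91/16·13/4 = 1183/128; d_c = 91/16·1/2 = 91/32
d = 2·1183/128 + 91/32 = 1365/64
t_c = 1/2 > 0 → v_max = v_peak = 91/16

d=1365/64 v_max=91/16 a_max=7/4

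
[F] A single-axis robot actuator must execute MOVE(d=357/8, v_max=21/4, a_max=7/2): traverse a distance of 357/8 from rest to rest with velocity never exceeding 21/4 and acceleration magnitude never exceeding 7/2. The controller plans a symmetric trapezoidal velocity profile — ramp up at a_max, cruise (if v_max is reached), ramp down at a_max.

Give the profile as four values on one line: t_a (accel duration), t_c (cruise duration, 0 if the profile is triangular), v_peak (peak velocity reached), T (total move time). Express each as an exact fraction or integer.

t_a=3/2 t_c=7 v_peak=21/4 T=10

(v_max)²/a_max = (21/4)²/(7/2) = 63/8
357/8 ≥ 63/8 so v_max reached
t_a = (21/4)/(7/2) = 3/2; v_peak = 21/4
d_cruise = 357/8 − 63/8 = 147/4; t_c = (147/4)/(21/4) = 7
T = 2·3/2 + 7 = 10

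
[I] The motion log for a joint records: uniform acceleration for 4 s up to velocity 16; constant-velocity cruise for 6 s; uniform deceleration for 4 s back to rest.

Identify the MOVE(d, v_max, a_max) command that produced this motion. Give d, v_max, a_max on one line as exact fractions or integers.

a_max = 16/4 = 4
d_a = ½·16·4 = 32; d_c = 16·6 = 96
d = 2·32 + 96 = 160
t_c = 6 > 0 ⇒ limit active, v_max = 16

d=160 v_max=16 a_max=4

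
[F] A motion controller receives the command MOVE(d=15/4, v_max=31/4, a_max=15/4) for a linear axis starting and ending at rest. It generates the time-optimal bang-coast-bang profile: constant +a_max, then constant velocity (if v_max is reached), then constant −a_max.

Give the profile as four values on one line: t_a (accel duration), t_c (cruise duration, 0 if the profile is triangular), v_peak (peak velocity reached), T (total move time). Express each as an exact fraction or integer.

t_a=1 t_c=0 v_peak=15/4 T=2

vₘ²/aₘ = (31/4)²/(15/4) = 961/60
15/4 < 961/60 → triangular
v_peak = √(15/4·15/4) = √(225/16) = 15/4
t_a = (15/4)/(15/4) = 1; t_c = 0
T = 2·1 = 2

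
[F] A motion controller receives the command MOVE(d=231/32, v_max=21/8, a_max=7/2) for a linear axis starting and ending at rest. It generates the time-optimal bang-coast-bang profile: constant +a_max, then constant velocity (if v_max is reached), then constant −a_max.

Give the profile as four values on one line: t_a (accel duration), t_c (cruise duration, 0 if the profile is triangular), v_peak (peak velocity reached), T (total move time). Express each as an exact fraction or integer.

vₘ²/aₘ = (21/8)²/(7/2) = 63/32
231/32 ≥ 63/32 → trapezoidal
t_a = (21/8)/(7/2) = 3/4; v_peak = 21/8
d_cruise = 231/32 − 63/32 = 21/4; t_c = (21/4)/(21/8) = 2
T = 2·3/4 + 2 = 7/2

t_a=3/4 t_c=2 v_peak=21/8 T=7/2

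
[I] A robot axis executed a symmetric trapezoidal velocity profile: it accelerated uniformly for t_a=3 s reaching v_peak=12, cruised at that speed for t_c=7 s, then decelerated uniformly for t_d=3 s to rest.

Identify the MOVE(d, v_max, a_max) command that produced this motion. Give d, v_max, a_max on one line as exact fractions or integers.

d=120 v_max=12 a_max=4

a_max = 12/3 = 4
d_a = ½·12·3 = 18; d_c = 12·7 = 84
d = 2·18 + 84 = 120
t_c = 7 > 0 ⇒ limit active, v_max = 12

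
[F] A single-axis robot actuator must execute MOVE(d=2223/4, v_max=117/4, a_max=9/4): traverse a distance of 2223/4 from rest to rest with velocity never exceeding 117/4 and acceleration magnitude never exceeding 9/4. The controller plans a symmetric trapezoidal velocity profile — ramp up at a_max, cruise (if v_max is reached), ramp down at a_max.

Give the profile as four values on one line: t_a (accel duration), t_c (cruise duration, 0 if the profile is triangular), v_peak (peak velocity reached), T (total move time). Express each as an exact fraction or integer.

t_a=13 t_c=6 v_peak=117/4 T=32

v_max²/a_max = (117/4)²/(9/4) = 1521/4
2223/4 ≥ 1521/4 so v_max reached
t_a = (117/4)/(9/4) = 13; v_peak = 117/4
d_cruise = 2223/4 − 1521/4 = 351/2; t_c = (351/2)/(117/4) = 6
T = 2·13 + 6 = 32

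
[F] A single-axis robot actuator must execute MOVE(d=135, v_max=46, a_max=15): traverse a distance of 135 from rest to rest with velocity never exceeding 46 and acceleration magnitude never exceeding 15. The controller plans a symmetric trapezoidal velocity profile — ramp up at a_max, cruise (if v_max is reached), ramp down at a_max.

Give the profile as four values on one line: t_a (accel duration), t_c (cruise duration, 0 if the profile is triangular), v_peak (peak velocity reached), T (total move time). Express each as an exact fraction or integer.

t_a=3 t_c=0 v_peak=45 T=6

v_max²/a_max = 46²/15 = 2116/15
135 < 2116/15 ⇒ no cruise
v_peak = √(135·15) = √2025 = 45
t_a = 45/15 = 3; t_c = 0
T = 2·3 = 6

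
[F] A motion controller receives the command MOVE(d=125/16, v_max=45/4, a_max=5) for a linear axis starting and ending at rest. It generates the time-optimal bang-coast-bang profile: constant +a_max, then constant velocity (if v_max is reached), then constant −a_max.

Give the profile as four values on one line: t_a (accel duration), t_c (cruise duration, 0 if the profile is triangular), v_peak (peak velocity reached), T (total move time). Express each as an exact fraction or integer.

t_a=5/4 t_c=0 v_peak=25/4 T=5/2

vₘ²/aₘ = (45/4)²/5 = 405/16
125/16 < 405/16 so t_c = 0
v_peak = √(125/16·5) = √(625/16) = 25/4
t_a = (25/4)/5 = 5/4; t_c = 0
T = 2·5/4 = 5/2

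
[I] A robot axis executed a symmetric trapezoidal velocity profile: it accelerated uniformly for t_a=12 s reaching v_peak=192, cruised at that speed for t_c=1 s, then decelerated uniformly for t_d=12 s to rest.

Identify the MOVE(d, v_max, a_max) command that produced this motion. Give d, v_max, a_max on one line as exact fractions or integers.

d=2496 v_max=192 a_max=16

a_max = 192/12 = 16
d_a = ½·192·12 = 1152; d_c = 192·1 = 192
d = 2·1152 + 192 = 2496
t_c = 1 > 0 so v_max = 192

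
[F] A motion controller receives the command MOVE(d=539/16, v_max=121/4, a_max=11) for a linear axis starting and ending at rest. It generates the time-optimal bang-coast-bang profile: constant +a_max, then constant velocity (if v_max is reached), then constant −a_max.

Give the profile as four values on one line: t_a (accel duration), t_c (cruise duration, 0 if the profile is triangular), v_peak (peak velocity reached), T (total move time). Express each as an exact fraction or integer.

v_max²/a_max = (121/4)²/11 = 1331/16
539/16 < 1331/16 so t_c = 0
v_peak = √(539/16·11) = √(5929/16) = 77/4
t_a = (77/4)/11 = 7/4; t_c = 0
T = 2·7/4 = 7/2

t_a=7/4 t_c=0 v_peak=77/4 T=7/2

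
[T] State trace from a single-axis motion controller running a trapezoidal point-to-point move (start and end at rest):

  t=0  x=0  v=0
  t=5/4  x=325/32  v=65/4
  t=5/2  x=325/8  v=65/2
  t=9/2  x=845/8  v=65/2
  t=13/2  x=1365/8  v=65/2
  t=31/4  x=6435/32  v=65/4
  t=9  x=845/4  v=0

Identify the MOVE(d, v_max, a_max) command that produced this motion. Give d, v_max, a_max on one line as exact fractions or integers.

final state: t=9, x=845/4, v=0 → d = 845/4
a_max = (65/4−0)/(5/4−0) = 13
max v = 65/2 over t∈[5/2,13/2] → v_max = 65/2
check: 65/2·(5/2+4) = 845/4 ✓

d=845/4 v_max=65/2 a_max=13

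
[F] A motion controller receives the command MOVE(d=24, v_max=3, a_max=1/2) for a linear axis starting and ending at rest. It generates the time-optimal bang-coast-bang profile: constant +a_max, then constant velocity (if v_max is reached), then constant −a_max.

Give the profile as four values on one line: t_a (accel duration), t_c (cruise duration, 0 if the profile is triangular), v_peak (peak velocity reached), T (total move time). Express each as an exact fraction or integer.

v_max²/a_max = 3²/(1/2) = 18
24 ≥ 18 so v_max reached
t_a = 3/(1/2) = 6; v_peak = 3
d_cruise = 24 − 18 = 6; t_c = 6/3 = 2
T = 2·6 + 2 = 14

t_a=6 t_c=2 v_peak=3 T=14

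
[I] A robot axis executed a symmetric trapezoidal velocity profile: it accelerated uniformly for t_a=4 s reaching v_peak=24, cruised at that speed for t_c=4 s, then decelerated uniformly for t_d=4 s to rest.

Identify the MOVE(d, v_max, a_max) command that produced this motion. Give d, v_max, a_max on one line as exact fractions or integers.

a_max = 24/4 = 6
d_a = ½·24·4 = 48; d_c = 24·4 = 96
d = 2·48 + 96 = 192
t_c = 4 > 0 ⇒ limit active, v_max = 24

d=192 v_max=24 a_max=6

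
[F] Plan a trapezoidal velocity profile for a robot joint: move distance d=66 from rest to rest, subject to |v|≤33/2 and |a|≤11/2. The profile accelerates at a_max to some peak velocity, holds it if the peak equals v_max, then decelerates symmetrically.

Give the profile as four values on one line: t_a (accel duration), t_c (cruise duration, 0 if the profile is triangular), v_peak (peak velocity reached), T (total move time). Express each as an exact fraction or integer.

t_a=3 t_c=1 v_peak=33/2 T=7

(v_max)²/a_max = (33/2)²/(11/2) = 99/2
66 ≥ 99/2 so v_max reached
t_a = (33/2)/(11/2) = 3; v_peak = 33/2
d_cruise = 66 − 99/2 = 33/2; t_c = (33/2)/(33/2) = 1
T = 2·3 + 1 = 7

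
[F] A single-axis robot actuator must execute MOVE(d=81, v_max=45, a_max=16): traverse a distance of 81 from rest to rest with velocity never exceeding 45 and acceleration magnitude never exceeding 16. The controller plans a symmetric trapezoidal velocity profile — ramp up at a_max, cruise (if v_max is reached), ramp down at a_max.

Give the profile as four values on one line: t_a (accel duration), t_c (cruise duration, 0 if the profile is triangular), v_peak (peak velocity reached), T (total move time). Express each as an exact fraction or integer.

(v_max)²/a_max = 45²/16 = 2025/16
81 < 2025/16 → triangular
v_peak = √(81·16) = √1296 = 36
t_a = 36/16 = 9/4; t_c = 0
T = 2·9/4 = 9/2

t_a=9/4 t_c=0 v_peak=36 T=9/2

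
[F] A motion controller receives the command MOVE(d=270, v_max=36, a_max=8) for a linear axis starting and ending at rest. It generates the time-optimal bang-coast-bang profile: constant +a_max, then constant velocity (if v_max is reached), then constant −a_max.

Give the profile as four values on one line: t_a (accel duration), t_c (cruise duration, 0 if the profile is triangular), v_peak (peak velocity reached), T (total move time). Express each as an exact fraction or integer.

(v_max)²/a_max = 36²/8 = 162
270 ≥ 162 ⇒ cruise phase
t_a = 36/8 = 9/2; v_peak = 36
d_cruise = 270 − 162 = 108; t_c = 108/36 = 3
T = 2·9/2 + 3 = 12

t_a=9/2 t_c=3 v_peak=36 T=12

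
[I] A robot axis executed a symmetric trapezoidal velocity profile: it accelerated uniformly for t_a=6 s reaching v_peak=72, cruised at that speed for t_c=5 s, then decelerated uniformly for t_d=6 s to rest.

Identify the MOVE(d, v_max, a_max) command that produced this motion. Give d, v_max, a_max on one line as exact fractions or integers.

d=792 v_max=72 a_max=12

a_max = 72/6 = 12
d_a = ½·72·6 = 216; d_c = 72·5 = 360
d = 2·216 + 360 = 792
t_c = 5 > 0 → v_max = v_peak = 72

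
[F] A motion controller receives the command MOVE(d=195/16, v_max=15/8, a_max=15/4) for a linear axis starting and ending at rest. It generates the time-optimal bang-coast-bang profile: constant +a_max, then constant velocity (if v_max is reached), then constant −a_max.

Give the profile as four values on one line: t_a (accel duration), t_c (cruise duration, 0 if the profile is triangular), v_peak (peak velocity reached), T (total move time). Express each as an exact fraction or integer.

t_a=1/2 t_c=6 v_peak=15/8 T=7

vₘ²/aₘ = (15/8)²/(15/4) = 15/16
195/16 ≥ 15/16 ⇒ cruise phase
t_a = (15/8)/(15/4) = 1/2; v_peak = 15/8
d_cruise = 195/16 − 15/16 = 45/4; t_c = (45/4)/(15/8) = 6
T = 2·1/2 + 6 = 7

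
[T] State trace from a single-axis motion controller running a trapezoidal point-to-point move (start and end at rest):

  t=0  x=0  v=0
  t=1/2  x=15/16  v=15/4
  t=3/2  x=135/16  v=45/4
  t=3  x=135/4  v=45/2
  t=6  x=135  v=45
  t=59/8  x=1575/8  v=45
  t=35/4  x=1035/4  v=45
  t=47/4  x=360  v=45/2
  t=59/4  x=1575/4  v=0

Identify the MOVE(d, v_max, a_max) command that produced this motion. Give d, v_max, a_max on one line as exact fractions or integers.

final state: t=59/4, x=1575/4, v=0 → d = 1575/4
a_max = (15/4−0)/(1/2−0) = 15/2
max v = 45 over t∈[6,35/4] → v_max = 45
check: 45·(6+11/4) = 1575/4 ✓

d=1575/4 v_max=45 a_max=15/2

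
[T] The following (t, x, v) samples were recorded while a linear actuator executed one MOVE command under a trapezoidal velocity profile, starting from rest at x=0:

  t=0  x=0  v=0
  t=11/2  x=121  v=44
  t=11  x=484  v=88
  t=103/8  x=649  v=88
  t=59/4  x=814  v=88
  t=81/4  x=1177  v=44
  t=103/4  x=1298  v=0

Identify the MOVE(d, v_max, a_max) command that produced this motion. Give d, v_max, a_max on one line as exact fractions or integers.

d=1298 v_max=88 a_max=8

final state: t=103/4, x=1298, v=0 → d = 1298
a_max = (44−0)/(11/2−0) = 8
max v = 88 over t∈[11,59/4] → v_max = 88
check: 88·(11+15/4) = 1298 ✓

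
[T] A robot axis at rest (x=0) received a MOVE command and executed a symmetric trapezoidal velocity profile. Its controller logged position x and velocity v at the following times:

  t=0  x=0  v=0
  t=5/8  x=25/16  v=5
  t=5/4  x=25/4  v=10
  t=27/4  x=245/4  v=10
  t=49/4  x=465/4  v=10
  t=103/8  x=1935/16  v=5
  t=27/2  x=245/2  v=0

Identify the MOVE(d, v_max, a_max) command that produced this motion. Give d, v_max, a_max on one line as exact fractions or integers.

final state: t=27/2, x=245/2, v=0 → d = 245/2
a_max = (5−0)/(5/8−0) = 8
max v = 10 over t∈[5/4,49/4] → v_max = 10
check: 10·(5/4+11) = 245/2 ✓

d=245/2 v_max=10 a_max=8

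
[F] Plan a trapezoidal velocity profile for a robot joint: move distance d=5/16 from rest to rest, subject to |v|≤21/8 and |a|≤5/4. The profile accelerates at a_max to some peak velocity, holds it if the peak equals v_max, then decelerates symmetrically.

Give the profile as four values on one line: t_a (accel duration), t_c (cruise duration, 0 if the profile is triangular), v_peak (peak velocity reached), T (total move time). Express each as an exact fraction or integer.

(v_max)²/a_max = (21/8)²/(5/4) = 441/80
5/16 < 441/80 → triangular
v_peak = √(5/16·5/4) = √(25/64) = 5/8
t_a = (5/8)/(5/4) = 1/2; t_c = 0
T = 2·1/2 = 1

t_a=1/2 t_c=0 v_peak=5/8 T=1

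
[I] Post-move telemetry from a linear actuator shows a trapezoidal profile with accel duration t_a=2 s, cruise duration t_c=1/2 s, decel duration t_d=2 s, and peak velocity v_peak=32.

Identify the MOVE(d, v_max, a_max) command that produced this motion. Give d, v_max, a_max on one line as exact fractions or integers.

d=80 v_max=32 a_max=16

a_max = 32/2 = 16
d_a = ½·32·2 = 32; d_c = 32·1/2 = 16
d = 2·32 + 16 = 80
t_c = 1/2 > 0 → v_max = v_peak = 32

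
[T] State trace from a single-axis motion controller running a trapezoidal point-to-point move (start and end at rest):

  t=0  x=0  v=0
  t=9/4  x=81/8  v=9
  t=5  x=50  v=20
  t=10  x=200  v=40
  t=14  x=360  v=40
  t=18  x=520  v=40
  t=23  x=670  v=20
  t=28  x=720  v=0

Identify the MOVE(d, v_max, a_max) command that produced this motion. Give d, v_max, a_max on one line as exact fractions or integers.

d=720 v_max=40 a_max=4

final state: t=28, x=720, v=0 → d = 720
a_max = (9−0)/(9/4−0) = 4
max v = 40 over t∈[10,18] → v_max = 40
check: 40·(10+8) = 720 ✓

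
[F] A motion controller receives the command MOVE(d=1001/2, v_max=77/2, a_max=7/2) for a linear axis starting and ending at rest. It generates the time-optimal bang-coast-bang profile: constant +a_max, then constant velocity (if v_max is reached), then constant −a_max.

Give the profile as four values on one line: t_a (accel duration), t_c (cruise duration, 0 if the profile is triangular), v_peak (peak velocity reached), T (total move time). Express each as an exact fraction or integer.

vₘ²/aₘ = (77/2)²/(7/2) = 847/2
1001/2 ≥ 847/2 so v_max reached
t_a = (77/2)/(7/2) = 11; v_peak = 77/2
d_cruise = 1001/2 − 847/2 = 77; t_c = 77/(77/2) = 2
T = 2·11 + 2 = 24

t_a=11 t_c=2 v_peak=77/2 T=24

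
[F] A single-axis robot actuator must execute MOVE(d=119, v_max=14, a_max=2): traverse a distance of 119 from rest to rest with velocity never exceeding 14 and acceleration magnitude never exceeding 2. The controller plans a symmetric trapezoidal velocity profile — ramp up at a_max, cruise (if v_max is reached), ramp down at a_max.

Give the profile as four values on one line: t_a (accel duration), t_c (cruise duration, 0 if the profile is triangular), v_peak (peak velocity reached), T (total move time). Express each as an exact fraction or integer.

(v_max)²/a_max = 14²/2 = 98
119 ≥ 98 ⇒ cruise phase
t_a = 14/2 = 7; v_peak = 14
d_cruise = 119 − 98 = 21; t_c = 21/14 = 3/2
T = 2·7 + 3/2 = 31/2

t_a=7 t_c=3/2 v_peak=14 T=31/2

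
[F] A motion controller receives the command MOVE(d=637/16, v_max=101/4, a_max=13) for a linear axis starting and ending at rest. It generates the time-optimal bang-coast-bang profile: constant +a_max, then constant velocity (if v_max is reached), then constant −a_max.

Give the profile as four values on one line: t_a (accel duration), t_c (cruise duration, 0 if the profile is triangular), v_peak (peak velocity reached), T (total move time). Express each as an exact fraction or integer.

(v_max)²/a_max = (101/4)²/13 = 10201/208
637/16 < 10201/208 → triangular
v_peak = √(637/16·13) = √(8281/16) = 91/4
t_a = (91/4)/13 = 7/4; t_c = 0
T = 2·7/4 = 7/2

t_a=7/4 t_c=0 v_peak=91/4 T=7/2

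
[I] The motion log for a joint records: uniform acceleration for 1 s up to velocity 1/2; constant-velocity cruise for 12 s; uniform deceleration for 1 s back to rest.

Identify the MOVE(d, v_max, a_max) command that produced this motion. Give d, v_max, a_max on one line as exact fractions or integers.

a_max = (1/2)/1 = 1/2
d_a = ½·1/2·1 = 1/4; d_c = 1/2·12 = 6
d = 2·1/4 + 6 = 13/2
t_c = 12 > 0 so v_max = 1/2

d=13/2 v_max=1/2 a_max=1/2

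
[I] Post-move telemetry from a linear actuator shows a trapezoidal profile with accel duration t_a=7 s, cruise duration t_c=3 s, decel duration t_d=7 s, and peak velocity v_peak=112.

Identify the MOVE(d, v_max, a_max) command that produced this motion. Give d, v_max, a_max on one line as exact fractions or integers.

d=1120 v_max=112 a_max=16

a_max = 112/7 = 16
d_a = ½·112·7 = 392; d_c = 112·3 = 336
d = 2·392 + 336 = 1120
t_c = 3 > 0 so v_max = 112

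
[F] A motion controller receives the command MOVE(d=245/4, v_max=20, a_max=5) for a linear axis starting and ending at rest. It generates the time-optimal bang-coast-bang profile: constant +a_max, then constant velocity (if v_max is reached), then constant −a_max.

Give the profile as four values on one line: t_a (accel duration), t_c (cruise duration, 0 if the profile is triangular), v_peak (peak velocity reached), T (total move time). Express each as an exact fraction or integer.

v_max²/a_max = 20²/5 = 80
245/4 < 80 so t_c = 0
v_peak = √(245/4·5) = √(1225/4) = 35/2
t_a = (35/2)/5 = 7/2; t_c = 0
T = 2·7/2 = 7

t_a=7/2 t_c=0 v_peak=35/2 T=7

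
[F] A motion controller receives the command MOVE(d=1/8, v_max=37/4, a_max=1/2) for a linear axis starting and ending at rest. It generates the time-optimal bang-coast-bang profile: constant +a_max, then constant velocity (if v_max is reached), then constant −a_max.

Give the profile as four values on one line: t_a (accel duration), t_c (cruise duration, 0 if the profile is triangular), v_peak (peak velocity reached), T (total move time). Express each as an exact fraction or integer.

vₘ²/aₘ = (37/4)²/(1/2) = 1369/8
1/8 < 1369/8 → triangular
v_peak = √(1/8·1/2) = √(1/16) = 1/4
t_a = (1/4)/(1/2) = 1/2; t_c = 0
T = 2·1/2 = 1

t_a=1/2 t_c=0 v_peak=1/4 T=1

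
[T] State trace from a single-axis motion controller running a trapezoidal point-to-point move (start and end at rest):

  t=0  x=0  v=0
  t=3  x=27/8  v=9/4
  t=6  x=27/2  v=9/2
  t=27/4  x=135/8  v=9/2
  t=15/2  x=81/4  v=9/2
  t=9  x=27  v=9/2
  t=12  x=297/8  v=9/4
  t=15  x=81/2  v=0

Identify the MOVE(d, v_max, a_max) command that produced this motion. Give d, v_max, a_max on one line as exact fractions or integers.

final state: t=15, x=81/2, v=0 → d = 81/2
a_max = (9/4−0)/(3−0) = 3/4
max v = 9/2 over t∈[6,9] → v_max = 9/2
check: 9/2·(6+3) = 81/2 ✓

d=81/2 v_max=9/2 a_max=3/4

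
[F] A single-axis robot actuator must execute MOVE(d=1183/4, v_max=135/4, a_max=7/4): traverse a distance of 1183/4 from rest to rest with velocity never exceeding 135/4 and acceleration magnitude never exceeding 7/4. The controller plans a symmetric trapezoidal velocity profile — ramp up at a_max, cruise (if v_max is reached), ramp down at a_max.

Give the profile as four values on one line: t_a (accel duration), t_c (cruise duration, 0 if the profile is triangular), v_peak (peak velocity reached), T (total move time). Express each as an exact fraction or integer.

v_max²/a_max = (135/4)²/(7/4) = 18225/28
1183/4 < 18225/28 so t_c = 0
v_peak = √(1183/4·7/4) = √(8281/16) = 91/4
t_a = (91/4)/(7/4) = 13; t_c = 0
T = 2·13 = 26

t_a=13 t_c=0 v_peak=91/4 T=26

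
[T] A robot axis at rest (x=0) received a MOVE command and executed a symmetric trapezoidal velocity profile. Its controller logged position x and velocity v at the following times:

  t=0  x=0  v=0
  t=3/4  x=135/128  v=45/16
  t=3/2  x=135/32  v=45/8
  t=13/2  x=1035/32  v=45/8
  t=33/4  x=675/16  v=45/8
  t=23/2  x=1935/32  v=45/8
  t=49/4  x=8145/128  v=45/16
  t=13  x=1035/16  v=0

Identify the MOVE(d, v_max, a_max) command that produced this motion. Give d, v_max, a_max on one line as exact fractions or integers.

d=1035/16 v_max=45/8 a_max=15/4

final state: t=13, x=1035/16, v=0 → d = 1035/16
a_max = (45/16−0)/(3/4−0) = 15/4
max v = 45/8 over t∈[3/2,23/2] → v_max = 45/8
check: 45/8·(3/2+10) = 1035/16 ✓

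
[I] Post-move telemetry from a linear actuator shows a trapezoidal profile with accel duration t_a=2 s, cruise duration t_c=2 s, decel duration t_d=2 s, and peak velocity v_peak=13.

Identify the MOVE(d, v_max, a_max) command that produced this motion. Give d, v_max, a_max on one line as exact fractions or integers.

a_max = 13/2
d_a = ½·13·2 = 13; d_c = 13·2 = 26
d = 2·13 + 26 = 52
t_c = 2 > 0 → v_max = v_peak = 13

d=52 v_max=13 a_max=13/2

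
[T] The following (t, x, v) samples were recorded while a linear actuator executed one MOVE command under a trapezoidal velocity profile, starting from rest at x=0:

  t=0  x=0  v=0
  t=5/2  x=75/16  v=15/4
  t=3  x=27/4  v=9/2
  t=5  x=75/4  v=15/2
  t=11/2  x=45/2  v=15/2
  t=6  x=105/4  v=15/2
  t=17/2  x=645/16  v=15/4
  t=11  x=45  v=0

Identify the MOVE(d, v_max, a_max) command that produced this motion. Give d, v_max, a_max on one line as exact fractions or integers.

final state: t=11, x=45, v=0 → d = 45
a_max = (15/4−0)/(5/2−0) = 3/2
max v = 15/2 over t∈[5,6] → v_max = 15/2
check: 15/2·(5+1) = 45 ✓

d=45 v_max=15/2 a_max=3/2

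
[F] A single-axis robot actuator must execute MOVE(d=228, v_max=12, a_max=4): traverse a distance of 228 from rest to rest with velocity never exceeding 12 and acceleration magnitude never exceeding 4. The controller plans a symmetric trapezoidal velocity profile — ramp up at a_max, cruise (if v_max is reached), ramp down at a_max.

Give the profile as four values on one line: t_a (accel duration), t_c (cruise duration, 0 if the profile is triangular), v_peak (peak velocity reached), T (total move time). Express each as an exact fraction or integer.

t_a=3 t_c=16 v_peak=12 T=22

(v_max)²/a_max = 12²/4 = 36
228 ≥ 36 so v_max reached
t_a = 12/4 = 3; v_peak = 12
d_cruise = 228 − 36 = 192; t_c = 192/12 = 16
T = 2·3 + 16 = 22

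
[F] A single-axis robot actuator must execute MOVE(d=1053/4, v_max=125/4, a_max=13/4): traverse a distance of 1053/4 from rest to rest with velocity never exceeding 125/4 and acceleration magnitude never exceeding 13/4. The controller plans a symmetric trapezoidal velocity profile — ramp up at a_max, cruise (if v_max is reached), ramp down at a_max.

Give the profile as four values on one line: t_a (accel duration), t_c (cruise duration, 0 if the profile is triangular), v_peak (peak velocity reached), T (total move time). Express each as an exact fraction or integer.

(v_max)²/a_max = (125/4)²/(13/4) = 15625/52
1053/4 < 15625/52 → triangular
v_peak = √(1053/4·13/4) = √(13689/16) = 117/4
t_a = (117/4)/(13/4) = 9; t_c = 0
T = 2·9 = 18

t_a=9 t_c=0 v_peak=117/4 T=18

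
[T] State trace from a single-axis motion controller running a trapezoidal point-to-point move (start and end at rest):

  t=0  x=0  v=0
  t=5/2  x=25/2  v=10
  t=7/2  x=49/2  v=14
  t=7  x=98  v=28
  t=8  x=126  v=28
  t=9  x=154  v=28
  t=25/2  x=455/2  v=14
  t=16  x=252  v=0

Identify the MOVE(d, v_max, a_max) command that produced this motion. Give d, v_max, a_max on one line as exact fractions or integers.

d=252 v_max=28 a_max=4

final state: t=16, x=252, v=0 → d = 252
a_max = (10−0)/(5/2−0) = 4
max v = 28 over t∈[7,9] → v_max = 28
check: 28·(7+2) = 252 ✓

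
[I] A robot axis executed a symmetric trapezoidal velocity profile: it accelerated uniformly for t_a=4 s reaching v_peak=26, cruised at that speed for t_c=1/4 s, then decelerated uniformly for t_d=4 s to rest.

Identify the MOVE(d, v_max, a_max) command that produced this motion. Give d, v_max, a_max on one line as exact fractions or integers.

a_max = 26/4 = 13/2
d_a = ½·26·4 = 52; d_c = 26·1/4 = 13/2
d = 2·52 + 13/2 = 221/2
t_c = 1/4 > 0 ⇒ limit active, v_max = 26

d=221/2 v_max=26 a_max=13/2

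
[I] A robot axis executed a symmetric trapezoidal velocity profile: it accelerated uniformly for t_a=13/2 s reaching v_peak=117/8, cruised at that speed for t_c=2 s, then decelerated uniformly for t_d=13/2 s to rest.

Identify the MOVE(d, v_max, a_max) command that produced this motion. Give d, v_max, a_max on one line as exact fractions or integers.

d=1989/16 v_max=117/8 a_max=9/4

a_max = (117/8)/(13/2) = 9/4
d_a = ½·117/8·13/2 = 1521/32; d_c = 117/8·2 = 117/4
d = 2·1521/32 + 117/4 = 1989/16
t_c = 2 > 0 → v_max = v_peak = 117/8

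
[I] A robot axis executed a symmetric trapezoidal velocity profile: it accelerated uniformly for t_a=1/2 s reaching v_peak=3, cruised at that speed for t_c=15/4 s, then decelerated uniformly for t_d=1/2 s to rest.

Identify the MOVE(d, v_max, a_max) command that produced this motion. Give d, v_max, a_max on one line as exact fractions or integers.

d=51/4 v_max=3 a_max=6

a_max = 3/(1/2) = 6
d_a = ½·3·1/2 = 3/4; d_c = 3·15/4 = 45/4
d = 2·3/4 + 45/4 = 51/4
t_c = 15/4 > 0 → v_max = v_peak = 3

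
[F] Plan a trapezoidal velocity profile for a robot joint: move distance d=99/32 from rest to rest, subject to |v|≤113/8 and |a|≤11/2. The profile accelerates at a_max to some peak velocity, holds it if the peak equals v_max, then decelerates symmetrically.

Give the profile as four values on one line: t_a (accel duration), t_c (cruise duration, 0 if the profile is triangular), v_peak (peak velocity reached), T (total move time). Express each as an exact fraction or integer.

v_max²/a_max = (113/8)²/(11/2) = 12769/352
99/32 < 12769/352 ⇒ no cruise
v_peak = √(99/32·11/2) = √(1089/64) = 33/8
t_a = (33/8)/(11/2) = 3/4; t_c = 0
T = 2·3/4 = 3/2

t_a=3/4 t_c=0 v_peak=33/8 T=3/2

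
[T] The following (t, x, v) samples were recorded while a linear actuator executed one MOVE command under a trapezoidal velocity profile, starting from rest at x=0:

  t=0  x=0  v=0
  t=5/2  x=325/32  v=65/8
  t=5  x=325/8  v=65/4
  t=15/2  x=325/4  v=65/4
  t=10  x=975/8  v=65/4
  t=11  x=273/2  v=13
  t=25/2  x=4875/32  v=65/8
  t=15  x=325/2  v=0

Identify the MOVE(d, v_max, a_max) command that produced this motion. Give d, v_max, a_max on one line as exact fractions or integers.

d=325/2 v_max=65/4 a_max=13/4

final state: t=15, x=325/2, v=0 → d = 325/2
a_max = (65/8−0)/(5/2−0) = 13/4
max v = 65/4 over t∈[5,10] → v_max = 65/4
check: 65/4·(5+5) = 325/2 ✓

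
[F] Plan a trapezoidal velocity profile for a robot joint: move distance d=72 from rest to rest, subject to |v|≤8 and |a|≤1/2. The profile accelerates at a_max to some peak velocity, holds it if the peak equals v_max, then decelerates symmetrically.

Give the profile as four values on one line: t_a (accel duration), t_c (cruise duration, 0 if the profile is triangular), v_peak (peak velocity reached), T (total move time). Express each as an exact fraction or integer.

(v_max)²/a_max = 8²/(1/2) = 128
72 < 128 so t_c = 0
v_peak = √(72·1/2) = √36 = 6
t_a = 6/(1/2) = 12; t_c = 0
T = 2·12 = 24

t_a=12 t_c=0 v_peak=6 T=24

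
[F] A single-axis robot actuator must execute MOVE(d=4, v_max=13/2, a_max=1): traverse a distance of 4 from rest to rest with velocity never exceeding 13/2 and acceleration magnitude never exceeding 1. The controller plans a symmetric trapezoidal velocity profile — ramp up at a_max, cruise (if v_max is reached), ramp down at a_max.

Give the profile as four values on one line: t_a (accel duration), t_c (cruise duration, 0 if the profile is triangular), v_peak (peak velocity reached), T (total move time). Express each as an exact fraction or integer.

(v_max)²/a_max = (13/2)²/1 = 169/4
4 < 169/4 so t_c = 0
v_peak = √(4·1) = √4 = 2
t_a = 2/1 = 2; t_c = 0
T = 2·2 = 4

t_a=2 t_c=0 v_peak=2 T=4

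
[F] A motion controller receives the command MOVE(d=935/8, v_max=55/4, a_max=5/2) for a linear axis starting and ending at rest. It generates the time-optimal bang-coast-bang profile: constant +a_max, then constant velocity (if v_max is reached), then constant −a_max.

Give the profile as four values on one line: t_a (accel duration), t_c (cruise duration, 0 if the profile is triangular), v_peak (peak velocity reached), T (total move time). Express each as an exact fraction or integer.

v_max²/a_max = (55/4)²/(5/2) = 605/8
935/8 ≥ 605/8 so v_max reached
t_a = (55/4)/(5/2) = 11/2; v_peak = 55/4
d_cruise = 935/8 − 605/8 = 165/4; t_c = (165/4)/(55/4) = 3
T = 2·11/2 + 3 = 14

t_a=11/2 t_c=3 v_peak=55/4 T=14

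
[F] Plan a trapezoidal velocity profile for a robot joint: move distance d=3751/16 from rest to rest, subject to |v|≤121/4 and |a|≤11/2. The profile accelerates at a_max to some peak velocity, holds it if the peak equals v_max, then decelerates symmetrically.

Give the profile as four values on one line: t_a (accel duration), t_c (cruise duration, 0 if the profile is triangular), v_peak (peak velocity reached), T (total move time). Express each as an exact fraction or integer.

v_max²/a_max = (121/4)²/(11/2) = 1331/8
3751/16 ≥ 1331/8 → trapezoidal
t_a = (121/4)/(11/2) = 11/2; v_peak = 121/4
d_cruise = 3751/16 − 1331/8 = 1089/16; t_c = (1089/16)/(121/4) = 9/4
T = 2·11/2 + 9/4 = 53/4

t_a=11/2 t_c=9/4 v_peak=121/4 T=53/4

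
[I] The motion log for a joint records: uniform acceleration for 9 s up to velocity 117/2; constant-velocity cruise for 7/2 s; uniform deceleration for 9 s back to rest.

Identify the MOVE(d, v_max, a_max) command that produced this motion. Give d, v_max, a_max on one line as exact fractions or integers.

a_max = (117/2)/9 = 13/2
d_a = ½·117/2·9 = 1053/4; d_c = 117/2·7/2 = 819/4
d = 2·1053/4 + 819/4 = 2925/4
t_c = 7/2 > 0 ⇒ limit active, v_max = 117/2

d=2925/4 v_max=117/2 a_max=13/2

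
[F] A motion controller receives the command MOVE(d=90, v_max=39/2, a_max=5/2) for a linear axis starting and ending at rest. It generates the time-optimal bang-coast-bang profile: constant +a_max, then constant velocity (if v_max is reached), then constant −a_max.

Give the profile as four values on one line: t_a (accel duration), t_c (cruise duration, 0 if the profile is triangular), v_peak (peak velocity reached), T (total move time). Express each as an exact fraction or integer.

t_a=6 t_c=0 v_peak=15 T=12

v_max²/a_max = (39/2)²/(5/2) = 1521/10
90 < 1521/10 so t_c = 0
v_peak = √(90·5/2) = √225 = 15
t_a = 15/(5/2) = 6; t_c = 0
T = 2·6 = 12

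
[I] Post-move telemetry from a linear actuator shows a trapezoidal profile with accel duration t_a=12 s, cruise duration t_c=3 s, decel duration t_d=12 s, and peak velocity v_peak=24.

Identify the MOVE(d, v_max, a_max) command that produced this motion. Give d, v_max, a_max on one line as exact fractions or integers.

d=360 v_max=24 a_max=2

a_max = 24/12 = 2
d_a = ½·24·12 = 144; d_c = 24·3 = 72
d = 2·144 + 72 = 360
t_c = 3 > 0 ⇒ limit active, v_max = 24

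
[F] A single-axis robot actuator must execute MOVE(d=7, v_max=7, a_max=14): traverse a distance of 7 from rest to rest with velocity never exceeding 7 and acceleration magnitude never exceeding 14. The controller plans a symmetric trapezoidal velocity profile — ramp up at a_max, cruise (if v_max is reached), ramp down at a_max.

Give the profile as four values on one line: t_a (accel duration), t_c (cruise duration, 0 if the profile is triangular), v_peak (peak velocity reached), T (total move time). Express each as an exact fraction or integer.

t_a=1/2 t_c=1/2 v_peak=7 T=3/2

v_max²/a_max = 7²/14 = 7/2
7 ≥ 7/2 so v_max reached
t_a = 7/14 = 1/2; v_peak = 7
d_cruise = 7 − 7/2 = 7/2; t_c = (7/2)/7 = 1/2
T = 2·1/2 + 1/2 = 3/2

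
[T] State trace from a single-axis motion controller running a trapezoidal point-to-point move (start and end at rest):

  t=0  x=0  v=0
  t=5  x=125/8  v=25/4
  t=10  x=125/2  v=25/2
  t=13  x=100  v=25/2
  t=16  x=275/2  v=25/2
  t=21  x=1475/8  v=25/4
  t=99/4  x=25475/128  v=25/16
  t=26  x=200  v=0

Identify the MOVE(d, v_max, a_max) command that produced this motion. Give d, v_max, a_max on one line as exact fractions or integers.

final state: t=26, x=200, v=0 → d = 200
a_max = (25/4−0)/(5−0) = 5/4
max v = 25/2 over t∈[10,16] → v_max = 25/2
check: 25/2·(10+6) = 200 ✓

d=200 v_max=25/2 a_max=5/4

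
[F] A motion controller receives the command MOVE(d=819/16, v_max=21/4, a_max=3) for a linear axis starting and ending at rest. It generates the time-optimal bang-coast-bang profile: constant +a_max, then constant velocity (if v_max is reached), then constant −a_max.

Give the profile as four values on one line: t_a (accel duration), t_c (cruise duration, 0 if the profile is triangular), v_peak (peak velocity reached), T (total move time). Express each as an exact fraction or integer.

vₘ²/aₘ = (21/4)²/3 = 147/16
819/16 ≥ 147/16 → trapezoidal
t_a = (21/4)/3 = 7/4; v_peak = 21/4
d_cruise = 819/16 − 147/16 = 42; t_c = 42/(21/4) = 8
T = 2·7/4 + 8 = 23/2

t_a=7/4 t_c=8 v_peak=21/4 T=23/2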